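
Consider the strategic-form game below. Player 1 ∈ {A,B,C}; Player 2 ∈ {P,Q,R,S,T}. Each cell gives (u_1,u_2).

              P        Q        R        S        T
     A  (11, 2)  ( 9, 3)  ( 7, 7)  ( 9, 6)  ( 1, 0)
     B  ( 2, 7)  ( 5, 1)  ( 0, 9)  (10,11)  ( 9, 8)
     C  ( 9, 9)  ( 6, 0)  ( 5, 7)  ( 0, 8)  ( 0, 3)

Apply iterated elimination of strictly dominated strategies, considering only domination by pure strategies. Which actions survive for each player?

Remaining: P1:{A,B} P2:{R,S}

P1 drop C (A beats it: P:11>9 Q:9>6 R:7>5 S:9>0 T:1>0)
P2 drop P (R beats it: A:7>2 B:9>7)
P2 drop Q (R beats it: A:7>3 B:9>1)
P2 drop T (R beats it: A:7>0 B:9>8)
P1→{A,B} P2→{R,S}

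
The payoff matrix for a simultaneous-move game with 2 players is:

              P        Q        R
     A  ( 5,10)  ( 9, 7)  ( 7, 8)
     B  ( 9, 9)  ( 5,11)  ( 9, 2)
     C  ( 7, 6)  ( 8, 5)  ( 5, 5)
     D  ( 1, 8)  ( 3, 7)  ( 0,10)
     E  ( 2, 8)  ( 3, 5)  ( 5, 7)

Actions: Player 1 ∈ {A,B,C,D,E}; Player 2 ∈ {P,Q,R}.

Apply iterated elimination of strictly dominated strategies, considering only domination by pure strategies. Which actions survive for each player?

IESDS → P1:{A,B,C} P2:{P,Q}

P1 drop D (A beats it: P:5>1 Q:9>3 R:7>0)
P1 drop E (A beats it: P:5>2 Q:9>3 R:7>5)
P2 drop R (P beats it: A:10>8 B:9>2 C:6>5)
P1→{A,B,C} P2→{P,Q}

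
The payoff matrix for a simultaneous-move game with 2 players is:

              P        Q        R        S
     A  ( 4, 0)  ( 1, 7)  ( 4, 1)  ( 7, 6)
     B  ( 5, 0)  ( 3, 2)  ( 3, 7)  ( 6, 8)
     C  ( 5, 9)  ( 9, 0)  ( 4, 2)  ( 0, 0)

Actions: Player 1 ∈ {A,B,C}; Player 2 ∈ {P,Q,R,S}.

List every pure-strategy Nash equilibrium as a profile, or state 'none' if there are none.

(A,P): not NE [P1→C gives 5>4; P2→Q gives 7>0]
(A,Q): not NE [P1→C gives 9>1]
(A,R): not NE [P2→Q gives 7>1]
(A,S): not NE [P2→Q gives 7>6]
(B,P): not NE [P2→S gives 8>0]
(B,Q): not NE [P1→C gives 9>3; P2→S gives 8>2]
(B,R): not NE [P1→C gives 4>3; P2→S gives 8>7]
(B,S): not NE [P1→A gives 7>6]
(C,P): NE
(C,Q): not NE [P2→P gives 9>0]
(C,R): not NE [P2→P gives 9>2]
(C,S): not NE [P1→A gives 7>0; P2→P gives 9>0]

NE set: (C,P)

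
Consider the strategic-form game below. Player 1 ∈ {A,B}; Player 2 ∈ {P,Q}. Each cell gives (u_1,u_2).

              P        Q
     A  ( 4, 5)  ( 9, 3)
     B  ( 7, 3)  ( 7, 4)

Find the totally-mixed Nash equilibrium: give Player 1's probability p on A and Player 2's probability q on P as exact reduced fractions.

p=1/3, q=2/5

P1 indiff ⇒ q·4+(1-q)·9 = q·7+(1-q)·7 ⇒ q(-3) = (1-q)(-2) ⇒ q = 2/5
P2 indiff ⇒ p·5+(1-p)·3 = p·3+(1-p)·4 ⇒ p(2) = (1-p)(1) ⇒ p = 1/3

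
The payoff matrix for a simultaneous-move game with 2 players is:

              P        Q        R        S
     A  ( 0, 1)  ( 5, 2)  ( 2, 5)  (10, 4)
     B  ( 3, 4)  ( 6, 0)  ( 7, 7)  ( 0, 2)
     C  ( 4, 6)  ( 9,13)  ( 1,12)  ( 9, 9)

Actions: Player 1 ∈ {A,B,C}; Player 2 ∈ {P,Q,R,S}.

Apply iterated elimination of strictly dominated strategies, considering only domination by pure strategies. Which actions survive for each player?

Survivors P1:{B,C} P2:{Q,R}

P2 drop P (R beats it: A:5>1 B:7>4 C:12>6)
P2 drop S (R beats it: A:5>4 B:7>2 C:12>9)
P1 drop A (B beats it: Q:6>5 R:7>2)
P1→{B,C} P2→{Q,R}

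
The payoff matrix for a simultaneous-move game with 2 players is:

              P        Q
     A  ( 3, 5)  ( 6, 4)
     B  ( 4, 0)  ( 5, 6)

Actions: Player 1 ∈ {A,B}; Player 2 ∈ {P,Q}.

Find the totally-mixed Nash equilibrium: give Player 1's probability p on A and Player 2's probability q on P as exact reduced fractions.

p=6/7, q=1/2

P1 indiff ⇒ q·3+(1-q)·6 = q·4+(1-q)·5 ⇒ q(-1) = (1-q)(-1) ⇒ q = 1/2
P2 indiff ⇒ p·5+(1-p)·0 = p·4+(1-p)·6 ⇒ p(1) = (1-p)(6) ⇒ p = 6/7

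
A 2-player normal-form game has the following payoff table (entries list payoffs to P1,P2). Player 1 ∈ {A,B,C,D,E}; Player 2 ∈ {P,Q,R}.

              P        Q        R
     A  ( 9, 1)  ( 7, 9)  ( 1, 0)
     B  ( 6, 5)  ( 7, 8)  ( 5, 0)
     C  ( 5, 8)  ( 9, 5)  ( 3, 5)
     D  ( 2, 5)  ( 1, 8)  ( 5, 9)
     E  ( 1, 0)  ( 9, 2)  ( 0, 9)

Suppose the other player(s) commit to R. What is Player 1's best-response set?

P1 best: {B,D}

u_1(A vs R) = 1
u_1(B vs R) = 5
u_1(C vs R) = 3
u_1(D vs R) = 5
u_1(E vs R) = 0
max payoff 5 at {B,D}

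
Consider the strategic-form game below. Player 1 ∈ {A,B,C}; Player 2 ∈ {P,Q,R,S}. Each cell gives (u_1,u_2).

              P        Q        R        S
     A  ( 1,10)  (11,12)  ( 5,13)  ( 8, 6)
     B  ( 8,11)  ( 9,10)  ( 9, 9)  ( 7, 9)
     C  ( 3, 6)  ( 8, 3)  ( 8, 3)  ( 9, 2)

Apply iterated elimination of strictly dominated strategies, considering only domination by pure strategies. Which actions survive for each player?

P2 drop S (P beats it: A:10>6 B:11>9 C:6>2)
P1 drop C (B beats it: P:8>3 Q:9>8 R:9>8)
P1→{A,B} P2→{P,Q,R}

Survivors P1:{A,B} P2:{P,Q,R}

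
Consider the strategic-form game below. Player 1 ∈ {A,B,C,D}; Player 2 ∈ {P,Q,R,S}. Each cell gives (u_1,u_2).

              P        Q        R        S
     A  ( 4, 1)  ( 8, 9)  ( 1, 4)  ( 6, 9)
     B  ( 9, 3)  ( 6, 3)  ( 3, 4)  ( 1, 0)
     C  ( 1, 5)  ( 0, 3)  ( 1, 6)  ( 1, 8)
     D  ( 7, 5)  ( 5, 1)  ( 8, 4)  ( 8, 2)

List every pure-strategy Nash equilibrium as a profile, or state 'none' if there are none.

(A,P): not NE [P1→B gives 9>4; P2→S gives 9>1]
(A,Q): NE
(A,R): not NE [P1→D gives 8>1; P2→S gives 9>4]
(A,S): not NE [P1→D gives 8>6]
(B,P): not NE [P2→R gives 4>3]
(B,Q): not NE [P1→A gives 8>6; P2→R gives 4>3]
(B,R): not NE [P1→D gives 8>3]
(B,S): not NE [P1→D gives 8>1; P2→R gives 4>0]
(C,P): not NE [P1→B gives 9>1; P2→S gives 8>5]
(C,Q): not NE [P1→A gives 8>0; P2→S gives 8>3]
(C,R): not NE [P1→D gives 8>1; P2→S gives 8>6]
(C,S): not NE [P1→D gives 8>1]
(D,P): not NE [P1→B gives 9>7]
(D,Q): not NE [P1→A gives 8>5; P2→P gives 5>1]
(D,R): not NE [P2→P gives 5>4]
(D,S): not NE [P2→P gives 5>2]

Nash profiles: (A,Q)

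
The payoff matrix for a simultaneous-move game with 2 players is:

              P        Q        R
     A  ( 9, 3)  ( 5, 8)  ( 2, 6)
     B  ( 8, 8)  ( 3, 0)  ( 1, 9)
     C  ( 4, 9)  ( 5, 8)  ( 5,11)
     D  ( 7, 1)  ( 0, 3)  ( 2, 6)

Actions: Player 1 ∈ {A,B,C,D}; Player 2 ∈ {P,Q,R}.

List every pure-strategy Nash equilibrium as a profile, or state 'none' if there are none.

(A,P): not NE [P2→Q gives 8>3]
(A,Q): NE
(A,R): not NE [P1→C gives 5>2; P2→Q gives 8>6]
(B,P): not NE [P1→A gives 9>8; P2→R gives 9>8]
(B,Q): not NE [P1→C gives 5>3; P2→R gives 9>0]
(B,R): not NE [P1→C gives 5>1]
(C,P): not NE [P1→A gives 9>4; P2→R gives 11>9]
(C,Q): not NE [P2→R gives 11>8]
(C,R): NE
(D,P): not NE [P1→A gives 9>7; P2→R gives 6>1]
(D,Q): not NE [P1→C gives 5>0; P2→R gives 6>3]
(D,R): not NE [P1→C gives 5>2]

NE set: (A,Q), (C,R)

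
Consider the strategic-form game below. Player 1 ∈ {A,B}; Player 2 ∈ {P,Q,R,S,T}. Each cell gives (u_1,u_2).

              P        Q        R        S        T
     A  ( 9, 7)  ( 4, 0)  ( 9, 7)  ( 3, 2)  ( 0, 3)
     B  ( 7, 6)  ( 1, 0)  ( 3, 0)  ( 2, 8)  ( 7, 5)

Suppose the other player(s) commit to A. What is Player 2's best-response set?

u_2(P vs A) = 7
u_2(Q vs A) = 0
u_2(R vs A) = 7
u_2(S vs A) = 2
u_2(T vs A) = 3
max payoff 7 at {P,R}

P2 best: {P,R}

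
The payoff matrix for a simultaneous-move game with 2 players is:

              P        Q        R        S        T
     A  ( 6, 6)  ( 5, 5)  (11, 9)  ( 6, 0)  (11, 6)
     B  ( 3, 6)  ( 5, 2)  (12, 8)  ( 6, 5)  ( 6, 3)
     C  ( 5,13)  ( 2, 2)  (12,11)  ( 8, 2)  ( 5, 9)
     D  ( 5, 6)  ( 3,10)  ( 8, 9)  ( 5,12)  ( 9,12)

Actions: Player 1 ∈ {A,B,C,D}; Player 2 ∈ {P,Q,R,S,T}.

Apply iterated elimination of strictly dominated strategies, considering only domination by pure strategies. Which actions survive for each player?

P1 drop D (A beats it: P:6>5 Q:5>3 R:11>8 S:6>5 T:11>9)
P2 drop Q (P beats it: A:6>5 B:6>2 C:13>2)
P2 drop S (P beats it: A:6>0 B:6>5 C:13>2)
P2 drop T (R beats it: A:9>6 B:8>3 C:11>9)
P1→{A,B,C} P2→{P,R}

Remaining: P1:{A,B,C} P2:{P,R}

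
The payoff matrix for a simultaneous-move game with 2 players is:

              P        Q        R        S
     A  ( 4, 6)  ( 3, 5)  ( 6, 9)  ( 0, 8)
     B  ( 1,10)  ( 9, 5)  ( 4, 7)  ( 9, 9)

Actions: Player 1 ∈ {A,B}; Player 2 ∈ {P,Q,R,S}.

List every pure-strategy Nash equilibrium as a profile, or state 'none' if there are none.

(A,P): not NE [P2→R gives 9>6]
(A,Q): not NE [P1→B gives 9>3; P2→R gives 9>5]
(A,R): NE
(A,S): not NE [P1→B gives 9>0; P2→R gives 9>8]
(B,P): not NE [P1→A gives 4>1]
(B,Q): not NE [P2→P gives 10>5]
(B,R): not NE [P1→A gives 6>4; P2→P gives 10>7]
(B,S): not NE [P2→P gives 10>9]

NE set: (A,R)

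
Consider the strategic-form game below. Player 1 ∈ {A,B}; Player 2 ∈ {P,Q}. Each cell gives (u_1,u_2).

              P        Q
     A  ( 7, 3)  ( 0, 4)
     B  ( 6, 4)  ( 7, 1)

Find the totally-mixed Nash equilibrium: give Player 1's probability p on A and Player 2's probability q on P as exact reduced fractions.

P1 indiff ⇒ q·7+(1-q)·0 = q·6+(1-q)·7 ⇒ q(1) = (1-q)(7) ⇒ q = 7/8
P2 indiff ⇒ p·3+(1-p)·4 = p·4+(1-p)·1 ⇒ p(-1) = (1-p)(-3) ⇒ p = 3/4

p=3/4, q=7/8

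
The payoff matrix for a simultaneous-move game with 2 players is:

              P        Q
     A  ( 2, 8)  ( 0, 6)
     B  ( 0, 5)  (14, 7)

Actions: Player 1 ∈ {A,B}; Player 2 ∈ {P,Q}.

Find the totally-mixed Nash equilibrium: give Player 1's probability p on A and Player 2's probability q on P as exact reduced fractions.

P1 indiff ⇒ q·2+(1-q)·0 = q·0+(1-q)·14 ⇒ q(2) = (1-q)(14) ⇒ q = 7/8
P2 indiff ⇒ p·8+(1-p)·5 = p·6+(1-p)·7 ⇒ p(2) = (1-p)(2) ⇒ p = 1/2

P1 mixes 1/2 on A; P2 mixes 7/8 on P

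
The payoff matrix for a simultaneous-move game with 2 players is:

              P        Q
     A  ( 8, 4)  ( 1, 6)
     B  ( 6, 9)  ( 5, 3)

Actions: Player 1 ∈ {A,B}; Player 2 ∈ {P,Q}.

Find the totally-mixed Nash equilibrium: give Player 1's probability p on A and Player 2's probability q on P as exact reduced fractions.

P1 indiff ⇒ q·8+(1-q)·1 = q·6+(1-q)·5 ⇒ q(2) = (1-q)(4) ⇒ q = 2/3
P2 indiff ⇒ p·4+(1-p)·9 = p·6+(1-p)·3 ⇒ p(-2) = (1-p)(-6) ⇒ p = 3/4

(p,q) = (3/4, 2/3)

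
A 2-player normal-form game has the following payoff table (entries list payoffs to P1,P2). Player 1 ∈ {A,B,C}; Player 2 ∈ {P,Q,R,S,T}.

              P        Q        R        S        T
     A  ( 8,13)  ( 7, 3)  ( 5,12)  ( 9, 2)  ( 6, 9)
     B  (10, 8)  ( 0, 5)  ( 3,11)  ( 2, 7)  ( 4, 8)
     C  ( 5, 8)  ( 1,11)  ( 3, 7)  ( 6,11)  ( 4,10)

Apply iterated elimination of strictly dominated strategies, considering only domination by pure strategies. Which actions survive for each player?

P1 drop C (A beats it: P:8>5 Q:7>1 R:5>3 S:9>6 T:6>4)
P2 drop Q (P beats it: A:13>3 B:8>5)
P2 drop S (P beats it: A:13>2 B:8>7)
P2 drop T (R beats it: A:12>9 B:11>8)
P1→{A,B} P2→{P,R}

Remaining: P1:{A,B} P2:{P,R}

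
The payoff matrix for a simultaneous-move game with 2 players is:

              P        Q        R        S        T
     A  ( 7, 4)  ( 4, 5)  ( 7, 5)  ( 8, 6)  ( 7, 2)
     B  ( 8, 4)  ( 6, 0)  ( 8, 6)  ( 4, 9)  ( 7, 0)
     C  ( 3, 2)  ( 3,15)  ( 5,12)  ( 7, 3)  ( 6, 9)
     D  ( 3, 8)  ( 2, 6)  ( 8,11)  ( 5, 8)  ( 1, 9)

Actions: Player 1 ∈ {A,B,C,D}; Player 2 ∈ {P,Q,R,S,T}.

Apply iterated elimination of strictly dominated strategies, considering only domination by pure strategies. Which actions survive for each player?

P1 drop C (A beats it: P:7>3 Q:4>3 R:7>5 S:8>7 T:7>6)
P2 drop P (R beats it: A:5>4 B:6>4 D:11>8)
P2 drop Q (S beats it: A:6>5 B:9>0 D:8>6)
P2 drop T (R beats it: A:5>2 B:6>0 D:11>9)
P1→{A,B,D} P2→{R,S}

IESDS → P1:{A,B,D} P2:{R,S}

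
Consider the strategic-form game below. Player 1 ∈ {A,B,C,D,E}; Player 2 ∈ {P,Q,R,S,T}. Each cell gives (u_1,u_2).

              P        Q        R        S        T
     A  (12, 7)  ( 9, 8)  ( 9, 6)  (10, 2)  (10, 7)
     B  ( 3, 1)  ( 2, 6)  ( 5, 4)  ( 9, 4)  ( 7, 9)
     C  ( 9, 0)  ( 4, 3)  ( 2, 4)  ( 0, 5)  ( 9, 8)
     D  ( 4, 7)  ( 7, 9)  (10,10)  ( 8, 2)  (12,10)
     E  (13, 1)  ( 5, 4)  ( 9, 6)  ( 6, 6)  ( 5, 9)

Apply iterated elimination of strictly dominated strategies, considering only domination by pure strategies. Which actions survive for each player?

P1 drop B (A beats it: P:12>3 Q:9>2 R:9>5 S:10>9 T:10>7)
P1 drop C (A beats it: P:12>9 Q:9>4 R:9>2 S:10>0 T:10>9)
P2 drop P (Q beats it: A:8>7 D:9>7 E:4>1)
P1 drop E (D beats it: Q:7>5 R:10>9 S:8>6 T:12>5)
P2 drop S (Q beats it: A:8>2 D:9>2)
P1→{A,D} P2→{Q,R,T}

Remaining: P1:{A,D} P2:{Q,R,T}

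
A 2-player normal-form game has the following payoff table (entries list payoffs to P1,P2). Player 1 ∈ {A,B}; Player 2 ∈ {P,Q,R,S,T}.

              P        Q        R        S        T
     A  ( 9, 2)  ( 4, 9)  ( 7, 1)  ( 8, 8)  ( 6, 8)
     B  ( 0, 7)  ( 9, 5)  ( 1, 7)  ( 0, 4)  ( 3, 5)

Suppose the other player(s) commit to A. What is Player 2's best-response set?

u_2(P vs A) = 2
u_2(Q vs A) = 9
u_2(R vs A) = 1
u_2(S vs A) = 8
u_2(T vs A) = 8
max payoff 9 at {Q}

argmax u_2 = {Q}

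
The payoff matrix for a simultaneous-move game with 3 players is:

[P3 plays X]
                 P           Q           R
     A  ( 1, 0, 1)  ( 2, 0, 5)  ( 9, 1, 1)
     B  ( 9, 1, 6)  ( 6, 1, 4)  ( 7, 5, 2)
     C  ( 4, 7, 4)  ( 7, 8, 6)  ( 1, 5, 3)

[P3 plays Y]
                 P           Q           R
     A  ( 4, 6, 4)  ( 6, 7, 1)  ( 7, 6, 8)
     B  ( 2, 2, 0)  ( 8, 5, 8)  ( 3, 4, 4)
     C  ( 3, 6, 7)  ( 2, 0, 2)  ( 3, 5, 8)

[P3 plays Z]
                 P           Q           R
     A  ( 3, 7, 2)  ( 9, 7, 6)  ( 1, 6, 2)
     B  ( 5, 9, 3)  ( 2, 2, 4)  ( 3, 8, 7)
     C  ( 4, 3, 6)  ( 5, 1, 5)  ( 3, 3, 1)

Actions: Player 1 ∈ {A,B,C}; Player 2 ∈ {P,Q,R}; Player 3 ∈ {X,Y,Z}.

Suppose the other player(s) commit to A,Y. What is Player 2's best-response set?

u_2(P vs A,Y) = 6
u_2(Q vs A,Y) = 7
u_2(R vs A,Y) = 6
max payoff 7 at {Q}

BR_2 = {Q}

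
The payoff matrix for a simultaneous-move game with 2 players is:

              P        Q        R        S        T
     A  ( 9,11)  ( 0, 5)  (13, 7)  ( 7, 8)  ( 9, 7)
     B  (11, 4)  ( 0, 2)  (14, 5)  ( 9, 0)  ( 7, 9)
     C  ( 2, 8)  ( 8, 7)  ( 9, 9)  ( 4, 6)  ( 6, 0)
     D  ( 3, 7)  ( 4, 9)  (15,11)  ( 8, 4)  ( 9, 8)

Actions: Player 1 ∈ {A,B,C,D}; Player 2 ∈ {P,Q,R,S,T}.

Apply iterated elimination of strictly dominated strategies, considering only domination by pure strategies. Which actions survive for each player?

P2 drop Q (R beats it: A:7>5 B:5>2 C:9>7 D:11>9)
P1 drop C (A beats it: P:9>2 R:13>9 S:7>4 T:9>6)
P2 drop S (P beats it: A:11>8 B:4>0 D:7>4)
P1→{A,B,D} P2→{P,R,T}

Remaining: P1:{A,B,D} P2:{P,R,T}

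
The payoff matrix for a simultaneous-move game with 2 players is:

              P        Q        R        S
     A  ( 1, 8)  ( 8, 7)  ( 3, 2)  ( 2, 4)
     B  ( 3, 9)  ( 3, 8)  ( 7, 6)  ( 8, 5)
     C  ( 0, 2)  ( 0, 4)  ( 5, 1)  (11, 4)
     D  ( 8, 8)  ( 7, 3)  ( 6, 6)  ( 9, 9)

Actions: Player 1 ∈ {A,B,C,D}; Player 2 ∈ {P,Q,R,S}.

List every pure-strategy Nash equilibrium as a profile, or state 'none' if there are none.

Nash profiles: (C,S)

(A,P): not NE [P1→D gives 8>1]
(A,Q): not NE [P2→P gives 8>7]
(A,R): not NE [P1→B gives 7>3; P2→P gives 8>2]
(A,S): not NE [P1→C gives 11>2; P2→P gives 8>4]
(B,P): not NE [P1→D gives 8>3]
(B,Q): not NE [P1→A gives 8>3; P2→P gives 9>8]
(B,R): not NE [P2→P gives 9>6]
(B,S): not NE [P1→C gives 11>8; P2→P gives 9>5]
(C,P): not NE [P1→D gives 8>0; P2→S gives 4>2]
(C,Q): not NE [P1→A gives 8>0]
(C,R): not NE [P1→B gives 7>5; P2→S gives 4>1]
(C,S): NE
(D,P): not NE [P2→S gives 9>8]
(D,Q): not NE [P1→A gives 8>7; P2→S gives 9>3]
(D,R): not NE [P1→B gives 7>6; P2→S gives 9>6]
(D,S): not NE [P1→C gives 11>9]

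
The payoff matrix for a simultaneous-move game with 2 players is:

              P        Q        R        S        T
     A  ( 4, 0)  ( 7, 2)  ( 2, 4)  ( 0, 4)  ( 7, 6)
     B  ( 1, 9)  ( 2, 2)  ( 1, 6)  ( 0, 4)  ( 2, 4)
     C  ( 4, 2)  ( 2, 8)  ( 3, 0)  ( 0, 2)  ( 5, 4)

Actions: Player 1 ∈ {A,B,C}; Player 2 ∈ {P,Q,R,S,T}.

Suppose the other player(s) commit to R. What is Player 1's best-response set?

u_1(A vs R) = 2
u_1(B vs R) = 1
u_1(C vs R) = 3
max payoff 3 at {C}

BR_1 = {C}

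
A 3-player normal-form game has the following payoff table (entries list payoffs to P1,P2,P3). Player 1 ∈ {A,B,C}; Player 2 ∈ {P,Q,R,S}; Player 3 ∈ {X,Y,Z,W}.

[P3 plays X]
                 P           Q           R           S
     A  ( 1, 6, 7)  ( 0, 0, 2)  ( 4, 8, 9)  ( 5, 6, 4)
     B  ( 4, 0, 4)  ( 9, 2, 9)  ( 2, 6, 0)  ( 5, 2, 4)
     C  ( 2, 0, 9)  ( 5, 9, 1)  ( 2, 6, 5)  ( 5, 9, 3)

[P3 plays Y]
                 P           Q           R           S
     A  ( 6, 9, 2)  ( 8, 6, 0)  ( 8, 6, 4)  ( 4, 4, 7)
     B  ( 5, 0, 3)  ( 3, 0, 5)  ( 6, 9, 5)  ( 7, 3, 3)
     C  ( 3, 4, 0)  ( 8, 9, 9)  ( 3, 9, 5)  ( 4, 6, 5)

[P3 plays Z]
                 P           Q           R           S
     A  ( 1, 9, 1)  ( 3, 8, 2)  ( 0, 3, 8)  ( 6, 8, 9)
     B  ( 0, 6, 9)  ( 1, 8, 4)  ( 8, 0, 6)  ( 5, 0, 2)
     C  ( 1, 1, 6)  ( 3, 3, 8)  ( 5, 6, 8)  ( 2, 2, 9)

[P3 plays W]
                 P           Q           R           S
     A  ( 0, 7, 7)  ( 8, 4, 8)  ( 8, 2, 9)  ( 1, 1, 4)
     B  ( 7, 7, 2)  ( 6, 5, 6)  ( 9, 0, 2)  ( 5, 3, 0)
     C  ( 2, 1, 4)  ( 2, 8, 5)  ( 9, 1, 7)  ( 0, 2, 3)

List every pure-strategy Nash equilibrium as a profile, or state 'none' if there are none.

NE set: (A,R,X), (C,Q,Y)

(A,P,X): not NE [P1→B gives 4>1; P2→R gives 8>6]
(A,P,Y): not NE [P3→W gives 7>2]
(A,P,Z): not NE [P3→W gives 7>1]
(A,P,W): not NE [P1→B gives 7>0]
(A,Q,X): not NE [P1→B gives 9>0; P2→R gives 8>0; P3→W gives 8>2]
(A,Q,Y): not NE [P2→P gives 9>6; P3→W gives 8>0]
(A,Q,Z): not NE [P2→P gives 9>8; P3→W gives 8>2]
(A,Q,W): not NE [P2→P gives 7>4]
(A,R,X): NE
(A,R,Y): not NE [P2→P gives 9>6; P3→W gives 9>4]
(A,R,Z): not NE [P1→B gives 8>0; P2→P gives 9>3; P3→W gives 9>8]
(A,R,W): not NE [P1→C gives 9>8; P2→P gives 7>2]
(A,S,X): not NE [P2→R gives 8>6; P3→Z gives 9>4]
(A,S,Y): not NE [P1→B gives 7>4; P2→P gives 9>4; P3→Z gives 9>7]
(A,S,Z): not NE [P2→P gives 9>8]
(A,S,W): not NE [P1→B gives 5>1; P2→P gives 7>1; P3→Z gives 9>4]
(B,P,X): not NE [P2→R gives 6>0; P3→Z gives 9>4]
(B,P,Y): not NE [P1→A gives 6>5; P2→R gives 9>0; P3→Z gives 9>3]
(B,P,Z): not NE [P1→C gives 1>0; P2→Q gives 8>6]
(B,P,W): not NE [P3→Z gives 9>2]
(B,Q,X): not NE [P2→R gives 6>2]
(B,Q,Y): not NE [P1→C gives 8>3; P2→R gives 9>0; P3→X gives 9>5]
(B,Q,Z): not NE [P1→C gives 3>1; P3→X gives 9>4]
(B,Q,W): not NE [P1→A gives 8>6; P2→P gives 7>5; P3→X gives 9>6]
(B,R,X): not NE [P1→A gives 4>2; P3→Z gives 6>0]
(B,R,Y): not NE [P1→A gives 8>6; P3→Z gives 6>5]
(B,R,Z): not NE [P2→Q gives 8>0]
(B,R,W): not NE [P2→P gives 7>0; P3→Z gives 6>2]
(B,S,X): not NE [P2→R gives 6>2]
(B,S,Y): not NE [P2→R gives 9>3; P3→X gives 4>3]
(B,S,Z): not NE [P1→A gives 6>5; P2→Q gives 8>0; P3→X gives 4>2]
(B,S,W): not NE [P2→P gives 7>3; P3→X gives 4>0]
(C,P,X): not NE [P1→B gives 4>2; P2→S gives 9>0]
(C,P,Y): not NE [P1→A gives 6>3; P2→R gives 9>4; P3→X gives 9>0]
(C,P,Z): not NE [P2→R gives 6>1; P3→X gives 9>6]
(C,P,W): not NE [P1→B gives 7>2; P2→Q gives 8>1; P3→X gives 9>4]
(C,Q,X): not NE [P1→B gives 9>5; P3→Y gives 9>1]
(C,Q,Y): NE
(C,Q,Z): not NE [P2→R gives 6>3; P3→Y gives 9>8]
(C,Q,W): not NE [P1→A gives 8>2; P3→Y gives 9>5]
(C,R,X): not NE [P1→A gives 4>2; P2→S gives 9>6; P3→Z gives 8>5]
(C,R,Y): not NE [P1→A gives 8>3; P3→Z gives 8>5]
(C,R,Z): not NE [P1→B gives 8>5]
(C,R,W): not NE [P2→Q gives 8>1; P3→Z gives 8>7]
(C,S,X): not NE [P3→Z gives 9>3]
(C,S,Y): not NE [P1→B gives 7>4; P2→R gives 9>6; P3→Z gives 9>5]
(C,S,Z): not NE [P1→A gives 6>2; P2→R gives 6>2]
(C,S,W): not NE [P1→B gives 5>0; P2→Q gives 8>2; P3→Z gives 9>3]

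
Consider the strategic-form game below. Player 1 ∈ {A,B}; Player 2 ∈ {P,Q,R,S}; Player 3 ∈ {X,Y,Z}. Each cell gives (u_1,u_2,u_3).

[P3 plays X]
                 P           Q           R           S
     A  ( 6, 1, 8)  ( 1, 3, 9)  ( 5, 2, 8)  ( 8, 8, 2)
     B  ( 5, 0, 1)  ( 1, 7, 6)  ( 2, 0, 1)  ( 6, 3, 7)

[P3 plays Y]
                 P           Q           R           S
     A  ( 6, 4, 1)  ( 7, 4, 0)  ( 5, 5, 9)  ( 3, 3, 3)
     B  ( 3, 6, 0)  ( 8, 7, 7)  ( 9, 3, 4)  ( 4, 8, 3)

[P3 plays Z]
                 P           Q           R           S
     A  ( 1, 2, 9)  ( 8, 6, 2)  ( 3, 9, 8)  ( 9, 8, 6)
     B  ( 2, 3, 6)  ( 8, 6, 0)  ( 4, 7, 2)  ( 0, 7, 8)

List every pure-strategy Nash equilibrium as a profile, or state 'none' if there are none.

PSNE: ∅

(A,P,X): not NE [P2→S gives 8>1; P3→Z gives 9>8]
(A,P,Y): not NE [P2→R gives 5>4; P3→Z gives 9>1]
(A,P,Z): not NE [P1→B gives 2>1; P2→R gives 9>2]
(A,Q,X): not NE [P2→S gives 8>3]
(A,Q,Y): not NE [P1→B gives 8>7; P2→R gives 5>4; P3→X gives 9>0]
(A,Q,Z): not NE [P2→R gives 9>6; P3→X gives 9>2]
(A,R,X): not NE [P2→S gives 8>2; P3→Y gives 9>8]
(A,R,Y): not NE [P1→B gives 9>5]
(A,R,Z): not NE [P1→B gives 4>3; P3→Y gives 9>8]
(A,S,X): not NE [P3→Z gives 6>2]
(A,S,Y): not NE [P1→B gives 4>3; P2→R gives 5>3; P3→Z gives 6>3]
(A,S,Z): not NE [P2→R gives 9>8]
(B,P,X): not NE [P1→A gives 6>5; P2→Q gives 7>0; P3→Z gives 6>1]
(B,P,Y): not NE [P1→A gives 6>3; P2→S gives 8>6; P3→Z gives 6>0]
(B,P,Z): not NE [P2→S gives 7>3]
(B,Q,X): not NE [P3→Y gives 7>6]
(B,Q,Y): not NE [P2→S gives 8>7]
(B,Q,Z): not NE [P2→S gives 7>6; P3→Y gives 7>0]
(B,R,X): not NE [P1→A gives 5>2; P2→Q gives 7>0; P3→Y gives 4>1]
(B,R,Y): not NE [P2→S gives 8>3]
(B,R,Z): not NE [P3→Y gives 4>2]
(B,S,X): not NE [P1→A gives 8>6; P2→Q gives 7>3; P3→Z gives 8>7]
(B,S,Y): not NE [P3→Z gives 8>3]
(B,S,Z): not NE [P1→A gives 9>0]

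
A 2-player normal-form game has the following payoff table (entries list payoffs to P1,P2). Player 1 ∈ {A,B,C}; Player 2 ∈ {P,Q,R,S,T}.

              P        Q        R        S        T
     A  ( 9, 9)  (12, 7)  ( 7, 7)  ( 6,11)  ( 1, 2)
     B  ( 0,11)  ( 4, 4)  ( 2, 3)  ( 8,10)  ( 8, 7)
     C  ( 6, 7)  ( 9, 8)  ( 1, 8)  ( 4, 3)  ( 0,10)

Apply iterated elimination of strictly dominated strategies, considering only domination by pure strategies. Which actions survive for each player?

P1 drop C (A beats it: P:9>6 Q:12>9 R:7>1 S:6>4 T:1>0)
P2 drop Q (P beats it: A:9>7 B:11>4)
P2 drop R (P beats it: A:9>7 B:11>3)
P2 drop T (P beats it: A:9>2 B:11>7)
P1→{A,B} P2→{P,S}

Remaining: P1:{A,B} P2:{P,S}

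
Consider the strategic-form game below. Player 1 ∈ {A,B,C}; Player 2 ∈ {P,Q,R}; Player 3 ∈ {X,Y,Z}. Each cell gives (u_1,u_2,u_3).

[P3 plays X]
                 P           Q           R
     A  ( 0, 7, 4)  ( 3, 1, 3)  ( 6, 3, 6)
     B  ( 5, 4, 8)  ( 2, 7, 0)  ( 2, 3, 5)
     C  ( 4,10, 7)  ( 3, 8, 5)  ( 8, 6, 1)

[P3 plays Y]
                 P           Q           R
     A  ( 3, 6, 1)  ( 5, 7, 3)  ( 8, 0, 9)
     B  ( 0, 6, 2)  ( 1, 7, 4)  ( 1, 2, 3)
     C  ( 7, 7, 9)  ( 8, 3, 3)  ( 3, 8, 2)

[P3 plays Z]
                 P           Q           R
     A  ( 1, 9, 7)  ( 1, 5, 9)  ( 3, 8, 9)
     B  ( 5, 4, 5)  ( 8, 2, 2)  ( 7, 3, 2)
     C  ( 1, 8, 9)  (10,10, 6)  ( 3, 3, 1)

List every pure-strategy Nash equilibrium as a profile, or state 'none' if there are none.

NE set: (C,Q,Z)

(A,P,X): not NE [P1→B gives 5>0; P3→Z gives 7>4]
(A,P,Y): not NE [P1→C gives 7>3; P2→Q gives 7>6; P3→Z gives 7>1]
(A,P,Z): not NE [P1→B gives 5>1]
(A,Q,X): not NE [P2→P gives 7>1; P3→Z gives 9>3]
(A,Q,Y): not NE [P1→C gives 8>5; P3→Z gives 9>3]
(A,Q,Z): not NE [P1→C gives 10>1; P2→P gives 9>5]
(A,R,X): not NE [P1→C gives 8>6; P2→P gives 7>3; P3→Z gives 9>6]
(A,R,Y): not NE [P2→Q gives 7>0]
(A,R,Z): not NE [P1→B gives 7>3; P2→P gives 9>8]
(B,P,X): not NE [P2→Q gives 7>4]
(B,P,Y): not NE [P1→C gives 7>0; P2→Q gives 7>6; P3→X gives 8>2]
(B,P,Z): not NE [P3→X gives 8>5]
(B,Q,X): not NE [P1→C gives 3>2; P3→Y gives 4>0]
(B,Q,Y): not NE [P1→C gives 8>1]
(B,Q,Z): not NE [P1→C gives 10>8; P2→P gives 4>2; P3→Y gives 4>2]
(B,R,X): not NE [P1→C gives 8>2; P2→Q gives 7>3]
(B,R,Y): not NE [P1→A gives 8>1; P2→Q gives 7>2; P3→X gives 5>3]
(B,R,Z): not NE [P2→P gives 4>3; P3→X gives 5>2]
(C,P,X): not NE [P1→B gives 5>4; P3→Z gives 9>7]
(C,P,Y): not NE [P2→R gives 8>7]
(C,P,Z): not NE [P1→B gives 5>1; P2→Q gives 10>8]
(C,Q,X): not NE [P2→P gives 10>8; P3→Z gives 6>5]
(C,Q,Y): not NE [P2→R gives 8>3; P3→Z gives 6>3]
(C,Q,Z): NE
(C,R,X): not NE [P2→P gives 10>6; P3→Y gives 2>1]
(C,R,Y): not NE [P1→A gives 8>3]
(C,R,Z): not NE [P1→B gives 7>3; P2→Q gives 10>3; P3→Y gives 2>1]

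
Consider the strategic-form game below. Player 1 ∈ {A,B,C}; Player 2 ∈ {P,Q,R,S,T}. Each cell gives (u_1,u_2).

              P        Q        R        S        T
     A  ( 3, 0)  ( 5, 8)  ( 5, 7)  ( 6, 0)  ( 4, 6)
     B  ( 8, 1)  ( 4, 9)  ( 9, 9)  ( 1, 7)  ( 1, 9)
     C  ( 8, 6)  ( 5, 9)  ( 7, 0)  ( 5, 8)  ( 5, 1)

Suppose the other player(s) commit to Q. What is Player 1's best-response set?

u_1(A vs Q) = 5
u_1(B vs Q) = 4
u_1(C vs Q) = 5
max payoff 5 at {A,C}

P1 best: {A,C}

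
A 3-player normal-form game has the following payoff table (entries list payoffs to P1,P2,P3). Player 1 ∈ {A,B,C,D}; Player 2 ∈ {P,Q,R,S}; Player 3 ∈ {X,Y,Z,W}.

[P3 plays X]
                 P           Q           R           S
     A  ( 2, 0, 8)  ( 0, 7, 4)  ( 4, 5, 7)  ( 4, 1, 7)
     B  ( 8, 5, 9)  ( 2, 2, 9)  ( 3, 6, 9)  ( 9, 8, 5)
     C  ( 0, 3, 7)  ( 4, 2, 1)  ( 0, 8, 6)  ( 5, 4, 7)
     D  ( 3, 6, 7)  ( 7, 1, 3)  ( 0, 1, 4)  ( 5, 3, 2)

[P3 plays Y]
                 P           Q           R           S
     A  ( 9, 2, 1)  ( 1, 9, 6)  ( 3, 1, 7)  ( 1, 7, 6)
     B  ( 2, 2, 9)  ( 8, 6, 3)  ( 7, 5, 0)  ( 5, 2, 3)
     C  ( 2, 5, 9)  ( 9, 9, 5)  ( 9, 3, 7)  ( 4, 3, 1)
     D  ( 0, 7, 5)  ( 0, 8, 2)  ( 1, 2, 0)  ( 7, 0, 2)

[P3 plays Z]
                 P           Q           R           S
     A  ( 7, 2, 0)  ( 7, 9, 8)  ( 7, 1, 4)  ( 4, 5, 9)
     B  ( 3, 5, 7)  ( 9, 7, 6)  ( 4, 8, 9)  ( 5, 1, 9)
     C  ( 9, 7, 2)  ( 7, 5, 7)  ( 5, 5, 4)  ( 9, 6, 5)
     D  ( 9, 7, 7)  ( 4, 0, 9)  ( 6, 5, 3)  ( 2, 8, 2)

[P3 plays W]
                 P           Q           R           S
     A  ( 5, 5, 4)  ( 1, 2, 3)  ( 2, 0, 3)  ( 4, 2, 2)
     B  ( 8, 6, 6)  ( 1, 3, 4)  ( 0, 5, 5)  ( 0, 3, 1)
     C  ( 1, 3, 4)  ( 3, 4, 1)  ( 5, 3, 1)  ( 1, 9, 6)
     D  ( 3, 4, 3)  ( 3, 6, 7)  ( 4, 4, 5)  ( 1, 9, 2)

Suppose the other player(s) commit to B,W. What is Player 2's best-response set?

u_2(P vs B,W) = 6
u_2(Q vs B,W) = 3
u_2(R vs B,W) = 5
u_2(S vs B,W) = 3
max payoff 6 at {P}

BR_2 = {P}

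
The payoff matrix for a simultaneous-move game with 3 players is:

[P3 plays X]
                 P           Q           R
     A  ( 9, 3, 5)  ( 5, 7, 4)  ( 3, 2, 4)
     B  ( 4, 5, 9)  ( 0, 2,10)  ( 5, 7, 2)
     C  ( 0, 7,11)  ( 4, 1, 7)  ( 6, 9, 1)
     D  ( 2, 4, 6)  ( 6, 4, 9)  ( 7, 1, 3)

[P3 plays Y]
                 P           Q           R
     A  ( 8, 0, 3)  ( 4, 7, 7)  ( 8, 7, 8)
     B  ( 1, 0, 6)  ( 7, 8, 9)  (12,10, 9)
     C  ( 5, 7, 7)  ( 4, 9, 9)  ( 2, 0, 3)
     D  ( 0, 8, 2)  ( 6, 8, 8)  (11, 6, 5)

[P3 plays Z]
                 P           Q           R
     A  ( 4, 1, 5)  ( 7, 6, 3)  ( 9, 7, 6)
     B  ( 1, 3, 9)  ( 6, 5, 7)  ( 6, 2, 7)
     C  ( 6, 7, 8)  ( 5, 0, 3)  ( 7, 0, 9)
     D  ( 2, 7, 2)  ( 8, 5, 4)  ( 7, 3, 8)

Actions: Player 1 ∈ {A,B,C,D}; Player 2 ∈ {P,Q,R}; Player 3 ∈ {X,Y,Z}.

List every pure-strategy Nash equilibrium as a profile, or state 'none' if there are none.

(A,P,X): not NE [P2→Q gives 7>3]
(A,P,Y): not NE [P2→R gives 7>0; P3→Z gives 5>3]
(A,P,Z): not NE [P1→C gives 6>4; P2→R gives 7>1]
(A,Q,X): not NE [P1→D gives 6>5; P3→Y gives 7>4]
(A,Q,Y): not NE [P1→B gives 7>4]
(A,Q,Z): not NE [P1→D gives 8>7; P2→R gives 7>6; P3→Y gives 7>3]
(A,R,X): not NE [P1→D gives 7>3; P2→Q gives 7>2; P3→Y gives 8>4]
(A,R,Y): not NE [P1→B gives 12>8]
(A,R,Z): not NE [P3→Y gives 8>6]
(B,P,X): not NE [P1→A gives 9>4; P2→R gives 7>5]
(B,P,Y): not NE [P1→A gives 8>1; P2→R gives 10>0; P3→Z gives 9>6]
(B,P,Z): not NE [P1→C gives 6>1; P2→Q gives 5>3]
(B,Q,X): not NE [P1→D gives 6>0; P2→R gives 7>2]
(B,Q,Y): not NE [P2→R gives 10>8; P3→X gives 10>9]
(B,Q,Z): not NE [P1→D gives 8>6; P3→X gives 10>7]
(B,R,X): not NE [P1→D gives 7>5; P3→Y gives 9>2]
(B,R,Y): NE
(B,R,Z): not NE [P1→A gives 9>6; P2→Q gives 5>2; P3→Y gives 9>7]
(C,P,X): not NE [P1→A gives 9>0; P2→R gives 9>7]
(C,P,Y): not NE [P1→A gives 8>5; P2→Q gives 9>7; P3→X gives 11>7]
(C,P,Z): not NE [P3→X gives 11>8]
(C,Q,X): not NE [P1→D gives 6>4; P2→R gives 9>1; P3→Y gives 9>7]
(C,Q,Y): not NE [P1→B gives 7>4]
(C,Q,Z): not NE [P1→D gives 8>5; P2→P gives 7>0; P3→Y gives 9>3]
(C,R,X): not NE [P1→D gives 7>6; P3→Z gives 9>1]
(C,R,Y): not NE [P1→B gives 12>2; P2→Q gives 9>0; P3→Z gives 9>3]
(C,R,Z): not NE [P1→A gives 9>7; P2→P gives 7>0]
(D,P,X): not NE [P1→A gives 9>2]
(D,P,Y): not NE [P1→A gives 8>0; P3→X gives 6>2]
(D,P,Z): not NE [P1→C gives 6>2; P3→X gives 6>2]
(D,Q,X): NE
(D,Q,Y): not NE [P1→B gives 7>6; P3→X gives 9>8]
(D,Q,Z): not NE [P2→P gives 7>5; P3→X gives 9>4]
(D,R,X): not NE [P2→Q gives 4>1; P3→Z gives 8>3]
(D,R,Y): not NE [P1→B gives 12>11; P2→Q gives 8>6; P3→Z gives 8>5]
(D,R,Z): not NE [P1→A gives 9>7; P2→P gives 7>3]

PSNE = {(B,R,Y), (D,Q,X)}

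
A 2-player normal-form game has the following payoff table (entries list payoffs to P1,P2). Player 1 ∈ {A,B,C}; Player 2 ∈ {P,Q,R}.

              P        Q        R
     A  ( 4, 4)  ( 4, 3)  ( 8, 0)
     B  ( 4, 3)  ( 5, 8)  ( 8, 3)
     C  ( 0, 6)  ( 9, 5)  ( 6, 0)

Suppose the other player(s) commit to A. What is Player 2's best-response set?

argmax u_2 = {P}

u_2(P vs A) = 4
u_2(Q vs A) = 3
u_2(R vs A) = 0
max payoff 4 at {P}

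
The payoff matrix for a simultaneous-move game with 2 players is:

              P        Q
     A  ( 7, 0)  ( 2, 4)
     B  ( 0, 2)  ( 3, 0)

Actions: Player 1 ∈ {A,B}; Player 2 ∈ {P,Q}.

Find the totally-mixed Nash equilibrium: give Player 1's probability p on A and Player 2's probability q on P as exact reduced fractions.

P1 indiff ⇒ q·7+(1-q)·2 = q·0+(1-q)·3 ⇒ q(7) = (1-q)(1) ⇒ q = 1/8
P2 indiff ⇒ p·0+(1-p)·2 = p·4+(1-p)·0 ⇒ p(-4) = (1-p)(-2) ⇒ p = 1/3

P1 mixes 1/3 on A; P2 mixes 1/8 on P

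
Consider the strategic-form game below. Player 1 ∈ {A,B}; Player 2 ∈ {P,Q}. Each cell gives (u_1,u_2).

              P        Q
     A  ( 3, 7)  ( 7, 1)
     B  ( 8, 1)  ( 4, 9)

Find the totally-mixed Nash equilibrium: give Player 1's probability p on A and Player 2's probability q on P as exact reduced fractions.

P1 indiff ⇒ q·3+(1-q)·7 = q·8+(1-q)·4 ⇒ q(-5) = (1-q)(-3) ⇒ q = 3/8
P2 indiff ⇒ p·7+(1-p)·1 = p·1+(1-p)·9 ⇒ p(6) = (1-p)(8) ⇒ p = 4/7

p=4/7, q=3/8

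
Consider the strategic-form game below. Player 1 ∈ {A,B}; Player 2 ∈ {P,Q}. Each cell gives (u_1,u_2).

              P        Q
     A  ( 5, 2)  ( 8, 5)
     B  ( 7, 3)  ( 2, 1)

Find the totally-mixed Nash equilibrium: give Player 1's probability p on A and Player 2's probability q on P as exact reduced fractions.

(p,q) = (2/5, 3/4)

P1 indiff ⇒ q·5+(1-q)·8 = q·7+(1-q)·2 ⇒ q(-2) = (1-q)(-6) ⇒ q = 3/4
P2 indiff ⇒ p·2+(1-p)·3 = p·5+(1-p)·1 ⇒ p(-3) = (1-p)(-2) ⇒ p = 2/5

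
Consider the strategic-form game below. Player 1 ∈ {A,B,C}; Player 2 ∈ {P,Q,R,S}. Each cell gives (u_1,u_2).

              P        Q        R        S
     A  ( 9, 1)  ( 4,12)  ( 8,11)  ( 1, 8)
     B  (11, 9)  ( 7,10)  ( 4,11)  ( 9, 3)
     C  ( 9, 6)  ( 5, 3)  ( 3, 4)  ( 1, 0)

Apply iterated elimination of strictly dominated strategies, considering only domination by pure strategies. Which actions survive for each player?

Survivors P1:{A,B} P2:{Q,R}

P1 drop C (B beats it: P:11>9 Q:7>5 R:4>3 S:9>1)
P2 drop P (Q beats it: A:12>1 B:10>9)
P2 drop S (Q beats it: A:12>8 B:10>3)
P1→{A,B} P2→{Q,R}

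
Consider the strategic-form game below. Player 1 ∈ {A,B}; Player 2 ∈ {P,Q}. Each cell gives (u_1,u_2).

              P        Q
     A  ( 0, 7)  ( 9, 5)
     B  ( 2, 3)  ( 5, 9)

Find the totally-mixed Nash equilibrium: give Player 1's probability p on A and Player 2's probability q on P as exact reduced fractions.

(p,q) = (3/4, 2/3)

P1 indiff ⇒ q·0+(1-q)·9 = q·2+(1-q)·5 ⇒ q(-2) = (1-q)(-4) ⇒ q = 2/3
P2 indiff ⇒ p·7+(1-p)·3 = p·5+(1-p)·9 ⇒ p(2) = (1-p)(6) ⇒ p = 3/4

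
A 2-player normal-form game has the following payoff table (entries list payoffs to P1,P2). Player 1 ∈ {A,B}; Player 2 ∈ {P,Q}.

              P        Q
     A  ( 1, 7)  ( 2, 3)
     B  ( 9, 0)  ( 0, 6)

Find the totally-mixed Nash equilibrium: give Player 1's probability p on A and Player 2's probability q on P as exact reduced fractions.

p=3/5, q=1/5

P1 indiff ⇒ q·1+(1-q)·2 = q·9+(1-q)·0 ⇒ q(-8) = (1-q)(-2) ⇒ q = 1/5
P2 indiff ⇒ p·7+(1-p)·0 = p·3+(1-p)·6 ⇒ p(4) = (1-p)(6) ⇒ p = 3/5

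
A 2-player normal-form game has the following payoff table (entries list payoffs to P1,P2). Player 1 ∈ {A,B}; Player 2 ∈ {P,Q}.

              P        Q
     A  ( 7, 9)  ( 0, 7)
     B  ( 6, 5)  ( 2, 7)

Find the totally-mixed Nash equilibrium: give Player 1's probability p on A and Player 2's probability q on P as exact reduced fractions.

(p,q) = (1/2, 2/3)

P1 indiff ⇒ q·7+(1-q)·0 = q·6+(1-q)·2 ⇒ q(1) = (1-q)(2) ⇒ q = 2/3
P2 indiff ⇒ p·9+(1-p)·5 = p·7+(1-p)·7 ⇒ p(2) = (1-p)(2) ⇒ p = 1/2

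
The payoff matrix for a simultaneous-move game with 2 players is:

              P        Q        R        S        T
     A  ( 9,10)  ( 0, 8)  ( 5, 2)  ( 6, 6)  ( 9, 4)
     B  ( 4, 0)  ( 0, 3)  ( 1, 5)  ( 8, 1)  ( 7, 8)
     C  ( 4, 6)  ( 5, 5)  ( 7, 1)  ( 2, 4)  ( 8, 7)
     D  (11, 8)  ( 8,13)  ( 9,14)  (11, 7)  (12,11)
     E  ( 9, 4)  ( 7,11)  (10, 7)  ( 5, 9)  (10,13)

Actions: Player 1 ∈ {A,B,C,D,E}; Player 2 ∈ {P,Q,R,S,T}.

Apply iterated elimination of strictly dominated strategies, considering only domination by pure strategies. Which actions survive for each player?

P1 drop A (D beats it: P:11>9 Q:8>0 R:9>5 S:11>6 T:12>9)
P1 drop B (D beats it: P:11>4 Q:8>0 R:9>1 S:11>8 T:12>7)
P1 drop C (D beats it: P:11>4 Q:8>5 R:9>7 S:11>2 T:12>8)
P2 drop P (Q beats it: D:13>8 E:11>4)
P2 drop S (Q beats it: D:13>7 E:11>9)
P1→{D,E} P2→{Q,R,T}

Remaining: P1:{D,E} P2:{Q,R,T}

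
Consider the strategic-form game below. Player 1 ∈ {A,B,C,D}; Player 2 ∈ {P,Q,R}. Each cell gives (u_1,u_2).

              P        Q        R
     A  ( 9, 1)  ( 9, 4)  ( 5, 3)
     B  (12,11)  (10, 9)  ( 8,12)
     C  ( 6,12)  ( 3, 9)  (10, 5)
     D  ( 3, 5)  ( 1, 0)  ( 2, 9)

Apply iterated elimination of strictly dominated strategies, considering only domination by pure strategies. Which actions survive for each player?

IESDS → P1:{B,C} P2:{P,R}

P1 drop A (B beats it: P:12>9 Q:10>9 R:8>5)
P1 drop D (B beats it: P:12>3 Q:10>1 R:8>2)
P2 drop Q (P beats it: B:11>9 C:12>9)
P1→{B,C} P2→{P,R}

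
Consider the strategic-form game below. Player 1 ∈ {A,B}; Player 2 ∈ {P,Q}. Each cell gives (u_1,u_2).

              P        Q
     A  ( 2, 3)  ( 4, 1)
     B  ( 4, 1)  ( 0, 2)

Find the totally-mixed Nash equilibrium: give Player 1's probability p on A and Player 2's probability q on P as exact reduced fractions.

P1 mixes 1/3 on A; P2 mixes 2/3 on P

P1 indiff ⇒ q·2+(1-q)·4 = q·4+(1-q)·0 ⇒ q(-2) = (1-q)(-4) ⇒ q = 2/3
P2 indiff ⇒ p·3+(1-p)·1 = p·1+(1-p)·2 ⇒ p(2) = (1-p)(1) ⇒ p = 1/3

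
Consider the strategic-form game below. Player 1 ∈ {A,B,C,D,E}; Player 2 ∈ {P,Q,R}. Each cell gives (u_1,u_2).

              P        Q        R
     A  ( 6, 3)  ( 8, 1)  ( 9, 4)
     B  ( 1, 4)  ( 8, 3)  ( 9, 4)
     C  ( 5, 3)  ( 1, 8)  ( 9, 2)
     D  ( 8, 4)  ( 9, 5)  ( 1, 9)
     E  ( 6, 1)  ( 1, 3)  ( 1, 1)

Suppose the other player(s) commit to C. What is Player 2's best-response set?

u_2(P vs C) = 3
u_2(Q vs C) = 8
u_2(R vs C) = 2
max payoff 8 at {Q}

P2 best: {Q}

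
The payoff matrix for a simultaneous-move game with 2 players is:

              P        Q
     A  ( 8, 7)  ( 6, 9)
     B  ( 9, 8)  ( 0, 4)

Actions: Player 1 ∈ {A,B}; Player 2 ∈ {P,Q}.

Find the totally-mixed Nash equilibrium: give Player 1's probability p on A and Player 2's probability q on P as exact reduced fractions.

P1 indiff ⇒ q·8+(1-q)·6 = q·9+(1-q)·0 ⇒ q(-1) = (1-q)(-6) ⇒ q = 6/7
P2 indiff ⇒ p·7+(1-p)·8 = p·9+(1-p)·4 ⇒ p(-2) = (1-p)(-4) ⇒ p = 2/3

(p,q) = (2/3, 6/7)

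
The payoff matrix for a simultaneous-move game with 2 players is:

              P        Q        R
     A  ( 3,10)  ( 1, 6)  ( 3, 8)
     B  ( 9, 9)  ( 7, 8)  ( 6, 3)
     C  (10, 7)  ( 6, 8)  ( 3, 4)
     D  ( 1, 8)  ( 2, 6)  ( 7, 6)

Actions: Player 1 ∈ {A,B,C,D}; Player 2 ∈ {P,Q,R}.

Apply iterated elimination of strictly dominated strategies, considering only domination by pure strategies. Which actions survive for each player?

P1 drop A (B beats it: P:9>3 Q:7>1 R:6>3)
P2 drop R (P beats it: B:9>3 C:7>4 D:8>6)
P1 drop D (B beats it: P:9>1 Q:7>2)
P1→{B,C} P2→{P,Q}

IESDS → P1:{B,C} P2:{P,Q}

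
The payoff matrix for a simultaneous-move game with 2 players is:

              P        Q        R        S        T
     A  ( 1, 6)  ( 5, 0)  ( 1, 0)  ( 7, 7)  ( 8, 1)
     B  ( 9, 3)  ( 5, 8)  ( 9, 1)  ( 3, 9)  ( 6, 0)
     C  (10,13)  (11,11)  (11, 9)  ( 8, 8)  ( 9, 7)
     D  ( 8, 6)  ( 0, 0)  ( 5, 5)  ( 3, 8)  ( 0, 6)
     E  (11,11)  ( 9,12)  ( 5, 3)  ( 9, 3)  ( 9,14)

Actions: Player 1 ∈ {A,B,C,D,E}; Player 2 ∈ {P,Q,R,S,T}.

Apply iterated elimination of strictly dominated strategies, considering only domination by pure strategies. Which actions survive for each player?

IESDS → P1:{C,E} P2:{P,Q,T}

P1 drop A (C beats it: P:10>1 Q:11>5 R:11>1 S:8>7 T:9>8)
P1 drop B (C beats it: P:10>9 Q:11>5 R:11>9 S:8>3 T:9>6)
P1 drop D (C beats it: P:10>8 Q:11>0 R:11>5 S:8>3 T:9>0)
P2 drop R (P beats it: C:13>9 E:11>3)
P2 drop S (P beats it: C:13>8 E:11>3)
P1→{C,E} P2→{P,Q,T}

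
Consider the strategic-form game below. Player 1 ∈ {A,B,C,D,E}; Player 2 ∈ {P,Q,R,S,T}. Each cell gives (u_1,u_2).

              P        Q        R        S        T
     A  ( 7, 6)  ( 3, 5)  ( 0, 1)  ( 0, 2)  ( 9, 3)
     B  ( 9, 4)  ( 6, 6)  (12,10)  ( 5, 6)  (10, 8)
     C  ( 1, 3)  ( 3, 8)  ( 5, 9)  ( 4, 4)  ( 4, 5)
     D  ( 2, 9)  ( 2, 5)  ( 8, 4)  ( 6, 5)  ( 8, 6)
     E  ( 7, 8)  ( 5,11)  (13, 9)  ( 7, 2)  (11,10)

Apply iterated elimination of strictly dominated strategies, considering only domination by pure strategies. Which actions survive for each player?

Remaining: P1:{B,E} P2:{Q,R,T}

P1 drop A (B beats it: P:9>7 Q:6>3 R:12>0 S:5>0 T:10>9)
P1 drop C (B beats it: P:9>1 Q:6>3 R:12>5 S:5>4 T:10>4)
P1 drop D (E beats it: P:7>2 Q:5>2 R:13>8 S:7>6 T:11>8)
P2 drop P (Q beats it: B:6>4 E:11>8)
P2 drop S (R beats it: B:10>6 E:9>2)
P1→{B,E} P2→{Q,R,T}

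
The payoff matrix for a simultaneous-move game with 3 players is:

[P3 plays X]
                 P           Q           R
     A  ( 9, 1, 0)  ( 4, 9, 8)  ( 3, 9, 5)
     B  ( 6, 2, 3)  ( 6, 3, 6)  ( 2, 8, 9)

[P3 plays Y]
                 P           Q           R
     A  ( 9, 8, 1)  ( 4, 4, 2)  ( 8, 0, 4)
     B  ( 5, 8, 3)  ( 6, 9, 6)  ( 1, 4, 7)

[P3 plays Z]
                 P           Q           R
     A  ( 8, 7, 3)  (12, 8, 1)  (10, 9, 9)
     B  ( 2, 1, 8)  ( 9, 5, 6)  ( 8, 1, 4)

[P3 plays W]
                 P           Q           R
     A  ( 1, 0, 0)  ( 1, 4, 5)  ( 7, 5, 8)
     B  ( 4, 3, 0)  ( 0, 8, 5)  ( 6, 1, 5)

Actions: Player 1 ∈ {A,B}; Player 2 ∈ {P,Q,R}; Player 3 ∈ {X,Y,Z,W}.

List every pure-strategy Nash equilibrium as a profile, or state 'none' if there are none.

Nash profiles: (A,R,Z), (B,Q,Y)

(A,P,X): not NE [P2→R gives 9>1; P3→Z gives 3>0]
(A,P,Y): not NE [P3→Z gives 3>1]
(A,P,Z): not NE [P2→R gives 9>7]
(A,P,W): not NE [P1→B gives 4>1; P2→R gives 5>0; P3→Z gives 3>0]
(A,Q,X): not NE [P1→B gives 6>4]
(A,Q,Y): not NE [P1→B gives 6>4; P2→P gives 8>4; P3→X gives 8>2]
(A,Q,Z): not NE [P2→R gives 9>8; P3→X gives 8>1]
(A,Q,W): not NE [P2→R gives 5>4; P3→X gives 8>5]
(A,R,X): not NE [P3→Z gives 9>5]
(A,R,Y): not NE [P2→P gives 8>0; P3→Z gives 9>4]
(A,R,Z): NE
(A,R,W): not NE [P3→Z gives 9>8]
(B,P,X): not NE [P1→A gives 9>6; P2→R gives 8>2; P3→Z gives 8>3]
(B,P,Y): not NE [P1→A gives 9>5; P2→Q gives 9>8; P3→Z gives 8>3]
(B,P,Z): not NE [P1→A gives 8>2; P2→Q gives 5>1]
(B,P,W): not NE [P2→Q gives 8>3; P3→Z gives 8>0]
(B,Q,X): not NE [P2→R gives 8>3]
(B,Q,Y): NE
(B,Q,Z): not NE [P1→A gives 12>9]
(B,Q,W): not NE [P1→A gives 1>0; P3→Z gives 6>5]
(B,R,X): not NE [P1→A gives 3>2]
(B,R,Y): not NE [P1→A gives 8>1; P2→Q gives 9>4; P3→X gives 9>7]
(B,R,Z): not NE [P1→A gives 10>8; P2→Q gives 5>1; P3→X gives 9>4]
(B,R,W): not NE [P1→A gives 7>6; P2→Q gives 8>1; P3→X gives 9>5]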